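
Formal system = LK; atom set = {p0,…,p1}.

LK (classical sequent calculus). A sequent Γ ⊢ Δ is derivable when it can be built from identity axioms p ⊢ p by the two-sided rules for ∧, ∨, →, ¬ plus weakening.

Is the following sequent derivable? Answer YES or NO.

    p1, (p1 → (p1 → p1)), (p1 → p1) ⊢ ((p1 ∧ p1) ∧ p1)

Derivation (root first):
[∧R] p1, (p1 → (p1 → p1)), (p1 → p1) ⊢ ((p1 ∧ p1) ∧ p1)
  [∧R] (p1 → (p1 → p1)), p1, (p1 → p1) ⊢ (p1 ∧ p1)
    [→L] p1, (p1 → p1), (p1 → (p1 → p1)) ⊢ p1
      [→L] p1, (p1 → p1) ⊢ p1
        [Ax] p1 ⊢ p1
        [Ax] p1 ⊢ p1
      [→L] p1, (p1 → p1) ⊢ p1
        [Ax] p1 ⊢ p1
        [Ax] p1 ⊢ p1
    [Ax] p1 ⊢ p1
  [→L] p1, (p1 → p1), (p1 → (p1 → p1)) ⊢ p1
    [→L] p1, (p1 → p1) ⊢ p1
      [Ax] p1 ⊢ p1
      [Ax] p1 ⊢ p1
    [→L] p1, (p1 → p1) ⊢ p1
      [Ax] p1 ⊢ p1
      [Ax] p1 ⊢ p1

Result: YES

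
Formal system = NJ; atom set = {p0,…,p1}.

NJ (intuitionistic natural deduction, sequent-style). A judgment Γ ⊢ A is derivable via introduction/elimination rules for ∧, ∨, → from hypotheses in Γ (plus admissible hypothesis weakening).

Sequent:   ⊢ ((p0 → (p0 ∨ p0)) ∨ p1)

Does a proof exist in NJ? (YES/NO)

Derivation trace:
[∨I₁]  ⊢ ((p0 → (p0 ∨ p0)) ∨ p1)
  [→I]  ⊢ (p0 → (p0 ∨ p0))
    [∨I₂] p0 ⊢ (p0 ∨ p0)
      [Ax] p0 ⊢ p0

Result: YES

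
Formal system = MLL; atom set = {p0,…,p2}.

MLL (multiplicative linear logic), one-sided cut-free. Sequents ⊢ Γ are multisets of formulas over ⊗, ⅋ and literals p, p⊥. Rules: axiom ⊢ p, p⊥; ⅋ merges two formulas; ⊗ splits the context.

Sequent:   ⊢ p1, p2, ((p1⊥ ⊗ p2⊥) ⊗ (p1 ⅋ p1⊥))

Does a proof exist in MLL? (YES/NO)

Derivation (root first):
[⊗]  ⊢ p1, p2, ((p1⊥ ⊗ p2⊥) ⊗ (p1 ⅋ p1⊥))
  [⊗]  ⊢ p1, p2, (p1⊥ ⊗ p2⊥)
    [Ax]  ⊢ p1, p1⊥
    [Ax]  ⊢ p2, p2⊥
  [⅋]  ⊢ (p1 ⅋ p1⊥)
    [Ax]  ⊢ p1, p1⊥

Result: YES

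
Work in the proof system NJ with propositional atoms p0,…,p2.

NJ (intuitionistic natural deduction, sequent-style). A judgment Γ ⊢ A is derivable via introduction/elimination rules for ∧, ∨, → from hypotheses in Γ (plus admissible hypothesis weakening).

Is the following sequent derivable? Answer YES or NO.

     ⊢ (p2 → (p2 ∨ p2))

Proof tree:
[→I]  ⊢ (p2 → (p2 ∨ p2))
  [∨I₁] p2 ⊢ (p2 ∨ p2)
    [Ax] p2 ⊢ p2

Result: YES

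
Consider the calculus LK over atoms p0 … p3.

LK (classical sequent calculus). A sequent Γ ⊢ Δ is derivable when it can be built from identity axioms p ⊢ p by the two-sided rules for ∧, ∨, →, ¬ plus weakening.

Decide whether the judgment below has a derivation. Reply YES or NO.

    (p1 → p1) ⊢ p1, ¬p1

Proof tree:
[¬R] (p1 → p1) ⊢ p1, ¬p1
  [→L] p1, (p1 → p1) ⊢ p1
    [WL] p1, p1 ⊢ p1
      [Ax] p1 ⊢ p1
    [Ax] p1 ⊢ p1

Result: YES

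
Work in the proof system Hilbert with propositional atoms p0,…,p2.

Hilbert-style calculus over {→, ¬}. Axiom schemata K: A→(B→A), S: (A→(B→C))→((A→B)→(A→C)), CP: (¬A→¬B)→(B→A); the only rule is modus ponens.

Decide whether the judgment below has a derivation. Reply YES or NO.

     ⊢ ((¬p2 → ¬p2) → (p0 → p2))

Truth-table refutation:
  v=000: Γ:[] Δ:[((¬p2 → ¬p2) → (p0 → p2))=T] refutes=False
  v=001: Γ:[] Δ:[((¬p2 → ¬p2) → (p0 → p2))=T] refutes=False
  v=010: Γ:[] Δ:[((¬p2 → ¬p2) → (p0 → p2))=T] refutes=False
  v=011: Γ:[] Δ:[((¬p2 → ¬p2) → (p0 → p2))=T] refutes=False
  v=100: Γ:[] Δ:[((¬p2 → ¬p2) → (p0 → p2))=F] refutes=True  ← countermodel

Result: NO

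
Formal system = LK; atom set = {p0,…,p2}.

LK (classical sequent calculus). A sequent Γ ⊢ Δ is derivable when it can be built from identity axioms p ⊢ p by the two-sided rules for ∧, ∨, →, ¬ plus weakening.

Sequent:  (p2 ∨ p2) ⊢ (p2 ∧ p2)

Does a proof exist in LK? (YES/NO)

Derivation (root first):
[∧R] (p2 ∨ p2) ⊢ (p2 ∧ p2)
  [∨L] (p2 ∨ p2) ⊢ p2
    [Ax] p2 ⊢ p2
    [Ax] p2 ⊢ p2
  [∨L] (p2 ∨ p2) ⊢ p2
    [Ax] p2 ⊢ p2
    [Ax] p2 ⊢ p2

Result: YES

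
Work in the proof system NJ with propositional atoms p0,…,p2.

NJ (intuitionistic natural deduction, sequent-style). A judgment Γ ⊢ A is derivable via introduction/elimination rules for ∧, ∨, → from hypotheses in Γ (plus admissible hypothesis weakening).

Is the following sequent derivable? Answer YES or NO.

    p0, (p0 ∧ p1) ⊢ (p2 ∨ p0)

Proof tree:
[∨I₂] p0, (p0 ∧ p1) ⊢ (p2 ∨ p0)
  [Wk] p0, (p0 ∧ p1) ⊢ p0
    [Ax] p0 ⊢ p0

Result: YES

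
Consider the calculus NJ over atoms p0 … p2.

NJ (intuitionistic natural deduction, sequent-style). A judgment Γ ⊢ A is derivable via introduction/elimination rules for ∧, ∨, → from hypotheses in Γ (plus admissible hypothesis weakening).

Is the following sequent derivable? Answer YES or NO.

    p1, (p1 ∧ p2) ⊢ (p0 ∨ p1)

Derivation (root first):
[∨I₂] p1, (p1 ∧ p2) ⊢ (p0 ∨ p1)
  [Wk] p1, (p1 ∧ p2) ⊢ p1
    [Ax] p1 ⊢ p1

Result: YES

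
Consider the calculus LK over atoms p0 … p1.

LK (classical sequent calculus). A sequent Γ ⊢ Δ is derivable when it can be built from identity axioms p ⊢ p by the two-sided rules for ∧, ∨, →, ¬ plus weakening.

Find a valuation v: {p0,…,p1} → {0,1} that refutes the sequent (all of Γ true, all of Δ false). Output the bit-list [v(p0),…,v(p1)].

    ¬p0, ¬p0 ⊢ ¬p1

Truth-table refutation:
  v=00: Γ:[¬p0=T, ¬p0=T] Δ:[¬p1=T] refutes=False
  v=01: Γ:[¬p0=T, ¬p0=T] Δ:[¬p1=F] refutes=True  ← countermodel

Result: [0, 1]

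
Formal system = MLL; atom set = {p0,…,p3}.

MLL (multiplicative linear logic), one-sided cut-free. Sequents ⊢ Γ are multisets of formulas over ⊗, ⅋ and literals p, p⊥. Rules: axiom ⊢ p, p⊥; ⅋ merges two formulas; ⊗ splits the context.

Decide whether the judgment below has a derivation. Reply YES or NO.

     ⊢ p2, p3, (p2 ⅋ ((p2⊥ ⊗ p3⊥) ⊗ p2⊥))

Derivation trace:
[⅋]  ⊢ p2, p3, (p2 ⅋ ((p2⊥ ⊗ p3⊥) ⊗ p2⊥))
  [⊗]  ⊢ p2, p3, p2, ((p2⊥ ⊗ p3⊥) ⊗ p2⊥)
    [⊗]  ⊢ p2, p3, (p2⊥ ⊗ p3⊥)
      [Ax]  ⊢ p2, p2⊥
      [Ax]  ⊢ p3, p3⊥
    [Ax]  ⊢ p2, p2⊥

Result: YES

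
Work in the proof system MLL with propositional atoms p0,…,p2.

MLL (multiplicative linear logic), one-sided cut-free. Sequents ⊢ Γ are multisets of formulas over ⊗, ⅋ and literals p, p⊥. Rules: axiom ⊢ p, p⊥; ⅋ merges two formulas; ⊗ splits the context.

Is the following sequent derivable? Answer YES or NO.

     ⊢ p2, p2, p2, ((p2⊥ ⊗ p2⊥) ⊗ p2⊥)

Derivation trace:
[⊗]  ⊢ p2, p2, p2, ((p2⊥ ⊗ p2⊥) ⊗ p2⊥)
  [⊗]  ⊢ p2, p2, (p2⊥ ⊗ p2⊥)
    [Ax]  ⊢ p2, p2⊥
    [Ax]  ⊢ p2, p2⊥
  [Ax]  ⊢ p2, p2⊥

Result: YES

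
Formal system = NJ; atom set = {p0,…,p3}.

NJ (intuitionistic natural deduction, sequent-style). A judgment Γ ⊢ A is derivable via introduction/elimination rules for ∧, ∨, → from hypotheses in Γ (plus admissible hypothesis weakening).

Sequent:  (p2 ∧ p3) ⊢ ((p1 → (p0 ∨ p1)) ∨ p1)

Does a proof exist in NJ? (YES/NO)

Derivation trace:
[∨I₁] (p2 ∧ p3) ⊢ ((p1 → (p0 ∨ p1)) ∨ p1)
  [→I] (p2 ∧ p3) ⊢ (p1 → (p0 ∨ p1))
    [∨I₂] p1, (p2 ∧ p3) ⊢ (p0 ∨ p1)
      [Wk] p1, (p2 ∧ p3) ⊢ p1
        [Ax] p1 ⊢ p1

Result: YES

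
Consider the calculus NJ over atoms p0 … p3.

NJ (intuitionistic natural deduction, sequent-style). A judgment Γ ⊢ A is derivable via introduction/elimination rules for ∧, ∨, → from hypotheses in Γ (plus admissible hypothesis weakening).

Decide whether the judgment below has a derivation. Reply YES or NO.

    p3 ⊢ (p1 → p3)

Derivation (root first):
[→I] p3 ⊢ (p1 → p3)
  [Wk] p3, p1 ⊢ p3
    [Ax] p3 ⊢ p3

Result: YES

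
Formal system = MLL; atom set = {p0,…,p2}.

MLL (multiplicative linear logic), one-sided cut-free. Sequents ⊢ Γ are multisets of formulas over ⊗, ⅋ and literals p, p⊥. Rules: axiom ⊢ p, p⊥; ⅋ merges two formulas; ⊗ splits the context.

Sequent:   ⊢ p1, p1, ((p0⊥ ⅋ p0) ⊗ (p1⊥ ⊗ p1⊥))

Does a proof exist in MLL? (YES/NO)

Derivation trace:
[⊗]  ⊢ p1, p1, ((p0⊥ ⅋ p0) ⊗ (p1⊥ ⊗ p1⊥))
  [⅋]  ⊢ (p0⊥ ⅋ p0)
    [Ax]  ⊢ p0, p0⊥
  [⊗]  ⊢ p1, p1, (p1⊥ ⊗ p1⊥)
    [Ax]  ⊢ p1, p1⊥
    [Ax]  ⊢ p1, p1⊥

Result: YES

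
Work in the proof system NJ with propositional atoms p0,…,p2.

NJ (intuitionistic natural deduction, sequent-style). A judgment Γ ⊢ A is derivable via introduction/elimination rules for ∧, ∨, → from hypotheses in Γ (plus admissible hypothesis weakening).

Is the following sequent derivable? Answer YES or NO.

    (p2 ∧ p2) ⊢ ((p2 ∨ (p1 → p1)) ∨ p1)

Derivation trace:
[∨I₁] (p2 ∧ p2) ⊢ ((p2 ∨ (p1 → p1)) ∨ p1)
  [Wk] (p2 ∧ p2) ⊢ (p2 ∨ (p1 → p1))
    [∨I₂]  ⊢ (p2 ∨ (p1 → p1))
      [→I]  ⊢ (p1 → p1)
        [Ax] p1 ⊢ p1

Result: YES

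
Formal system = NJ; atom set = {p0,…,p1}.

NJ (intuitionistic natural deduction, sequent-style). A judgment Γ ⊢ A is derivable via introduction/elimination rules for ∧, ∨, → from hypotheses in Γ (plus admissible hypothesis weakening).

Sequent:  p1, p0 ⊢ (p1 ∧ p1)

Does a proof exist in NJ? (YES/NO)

Proof tree:
[∧I] p1, p0 ⊢ (p1 ∧ p1)
  [Wk] p1, p0 ⊢ p1
    [Ax] p1 ⊢ p1
  [Ax] p1 ⊢ p1

Result: YES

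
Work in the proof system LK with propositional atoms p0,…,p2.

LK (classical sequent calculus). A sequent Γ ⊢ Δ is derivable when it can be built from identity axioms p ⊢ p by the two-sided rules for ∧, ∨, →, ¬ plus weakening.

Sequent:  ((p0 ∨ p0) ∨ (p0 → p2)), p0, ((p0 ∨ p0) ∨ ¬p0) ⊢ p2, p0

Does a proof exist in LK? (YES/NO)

Proof tree:
[∨L] ((p0 ∨ p0) ∨ (p0 → p2)), p0, ((p0 ∨ p0) ∨ ¬p0) ⊢ p2, p0
  [∨L] (p0 ∨ p0) ⊢ p0
    [Ax] p0 ⊢ p0
    [Ax] p0 ⊢ p0
  [¬L] p0, ((p0 ∨ p0) ∨ (p0 → p2)), ¬p0 ⊢ p2
    [∨L] p0, ((p0 ∨ p0) ∨ (p0 → p2)) ⊢ p2, p0
      [∨L] (p0 ∨ p0) ⊢ p0
        [Ax] p0 ⊢ p0
        [Ax] p0 ⊢ p0
      [→L] p0, (p0 → p2) ⊢ p2
        [Ax] p0 ⊢ p0
        [Ax] p2 ⊢ p2

Result: YES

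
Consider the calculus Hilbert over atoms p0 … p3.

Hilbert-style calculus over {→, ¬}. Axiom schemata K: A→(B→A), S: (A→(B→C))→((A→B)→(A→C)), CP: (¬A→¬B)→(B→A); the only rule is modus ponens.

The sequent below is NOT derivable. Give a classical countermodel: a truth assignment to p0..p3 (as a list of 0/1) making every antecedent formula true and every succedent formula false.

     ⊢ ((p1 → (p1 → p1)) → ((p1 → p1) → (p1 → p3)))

Truth-table refutation:
  v=0000: Γ:[] Δ:[((p1 → (p1 → p1)) → ((p1 → p1) → (p1 → p3)))=T] refutes=False
  v=0001: Γ:[] Δ:[((p1 → (p1 → p1)) → ((p1 → p1) → (p1 → p3)))=T] refutes=False
  v=0010: Γ:[] Δ:[((p1 → (p1 → p1)) → ((p1 → p1) → (p1 → p3)))=T] refutes=False
  v=0011: Γ:[] Δ:[((p1 → (p1 → p1)) → ((p1 → p1) → (p1 → p3)))=T] refutes=False
  v=0100: Γ:[] Δ:[((p1 → (p1 → p1)) → ((p1 → p1) → (p1 → p3)))=F] refutes=True  ← countermodel

Result: [0, 1, 0, 0]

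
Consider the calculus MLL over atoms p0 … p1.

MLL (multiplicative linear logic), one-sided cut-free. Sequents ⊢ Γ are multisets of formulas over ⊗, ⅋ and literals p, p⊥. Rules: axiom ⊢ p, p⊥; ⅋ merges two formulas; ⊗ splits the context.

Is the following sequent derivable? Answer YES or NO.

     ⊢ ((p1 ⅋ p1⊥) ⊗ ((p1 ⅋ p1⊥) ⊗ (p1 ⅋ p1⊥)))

Derivation (root first):
[⊗]  ⊢ ((p1 ⅋ p1⊥) ⊗ ((p1 ⅋ p1⊥) ⊗ (p1 ⅋ p1⊥)))
  [⅋]  ⊢ (p1 ⅋ p1⊥)
    [Ax]  ⊢ p1, p1⊥
  [⊗]  ⊢ ((p1 ⅋ p1⊥) ⊗ (p1 ⅋ p1⊥))
    [⅋]  ⊢ (p1 ⅋ p1⊥)
      [Ax]  ⊢ p1, p1⊥
    [⅋]  ⊢ (p1 ⅋ p1⊥)
      [Ax]  ⊢ p1, p1⊥

Result: YES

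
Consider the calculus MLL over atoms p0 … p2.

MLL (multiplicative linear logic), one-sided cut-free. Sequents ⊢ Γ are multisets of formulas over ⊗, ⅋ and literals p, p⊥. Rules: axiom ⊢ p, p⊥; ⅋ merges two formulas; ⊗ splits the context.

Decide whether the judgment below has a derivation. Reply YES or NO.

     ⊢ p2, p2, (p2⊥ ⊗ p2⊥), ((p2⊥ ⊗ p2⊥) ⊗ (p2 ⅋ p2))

Derivation (root first):
[⊗]  ⊢ p2, p2, (p2⊥ ⊗ p2⊥), ((p2⊥ ⊗ p2⊥) ⊗ (p2 ⅋ p2))
  [⊗]  ⊢ p2, p2, (p2⊥ ⊗ p2⊥)
    [Ax]  ⊢ p2, p2⊥
    [Ax]  ⊢ p2, p2⊥
  [⅋]  ⊢ (p2⊥ ⊗ p2⊥), (p2 ⅋ p2)
    [⊗]  ⊢ p2, p2, (p2⊥ ⊗ p2⊥)
      [Ax]  ⊢ p2, p2⊥
      [Ax]  ⊢ p2, p2⊥

Result: YES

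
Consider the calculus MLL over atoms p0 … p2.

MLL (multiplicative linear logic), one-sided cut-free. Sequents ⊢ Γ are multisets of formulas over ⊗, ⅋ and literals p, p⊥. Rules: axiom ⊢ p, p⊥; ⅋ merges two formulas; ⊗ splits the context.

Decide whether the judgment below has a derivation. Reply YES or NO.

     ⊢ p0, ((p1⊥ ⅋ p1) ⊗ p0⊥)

Derivation trace:
[⊗]  ⊢ p0, ((p1⊥ ⅋ p1) ⊗ p0⊥)
  [⅋]  ⊢ (p1⊥ ⅋ p1)
    [Ax]  ⊢ p1, p1⊥
  [Ax]  ⊢ p0, p0⊥

Result: YES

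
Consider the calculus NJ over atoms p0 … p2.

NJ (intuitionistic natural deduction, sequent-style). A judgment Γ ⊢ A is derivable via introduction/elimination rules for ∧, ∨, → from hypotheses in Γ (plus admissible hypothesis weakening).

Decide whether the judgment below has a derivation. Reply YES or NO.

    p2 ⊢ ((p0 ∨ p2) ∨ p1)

Proof tree:
[∨I₁] p2 ⊢ ((p0 ∨ p2) ∨ p1)
  [∨I₂] p2 ⊢ (p0 ∨ p2)
    [Ax] p2 ⊢ p2

Result: YES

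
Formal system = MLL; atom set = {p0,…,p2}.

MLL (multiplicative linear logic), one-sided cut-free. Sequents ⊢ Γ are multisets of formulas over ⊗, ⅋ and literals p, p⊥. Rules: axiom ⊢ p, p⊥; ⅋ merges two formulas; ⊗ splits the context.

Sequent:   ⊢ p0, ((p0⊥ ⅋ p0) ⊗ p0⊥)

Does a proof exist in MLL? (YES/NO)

Proof tree:
[⊗]  ⊢ p0, ((p0⊥ ⅋ p0) ⊗ p0⊥)
  [⅋]  ⊢ (p0⊥ ⅋ p0)
    [Ax]  ⊢ p0, p0⊥
  [Ax]  ⊢ p0, p0⊥

Result: YES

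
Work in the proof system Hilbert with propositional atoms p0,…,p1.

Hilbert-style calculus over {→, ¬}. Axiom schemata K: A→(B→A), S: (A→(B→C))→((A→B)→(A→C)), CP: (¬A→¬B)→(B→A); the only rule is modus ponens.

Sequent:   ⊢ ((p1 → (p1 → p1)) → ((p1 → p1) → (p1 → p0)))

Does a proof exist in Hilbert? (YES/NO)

Truth-table refutation:
  v=00: Γ:[] Δ:[((p1 → (p1 → p1)) → ((p1 → p1) → (p1 → p0)))=T] refutes=False
  v=01: Γ:[] Δ:[((p1 → (p1 → p1)) → ((p1 → p1) → (p1 → p0)))=F] refutes=True  ← countermodel

Result: NO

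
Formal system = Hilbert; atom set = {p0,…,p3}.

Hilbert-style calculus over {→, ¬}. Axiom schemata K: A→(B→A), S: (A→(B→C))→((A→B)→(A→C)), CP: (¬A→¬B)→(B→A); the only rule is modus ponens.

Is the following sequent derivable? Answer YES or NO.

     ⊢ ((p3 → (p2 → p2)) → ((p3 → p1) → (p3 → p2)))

Enumerate valuations to refute Γ ⊢ Δ:
  v=0000: Γ:[] Δ:[((p3 → (p2 → p2)) → ((p3 → p1) → (p3 → p2)))=T] refutes=False
  v=0001: Γ:[] Δ:[((p3 → (p2 → p2)) → ((p3 → p1) → (p3 → p2)))=T] refutes=False
  v=0010: Γ:[] Δ:[((p3 → (p2 → p2)) → ((p3 → p1) → (p3 → p2)))=T] refutes=False
  v=0011: Γ:[] Δ:[((p3 → (p2 → p2)) → ((p3 → p1) → (p3 → p2)))=T] refutes=False
  v=0100: Γ:[] Δ:[((p3 → (p2 → p2)) → ((p3 → p1) → (p3 → p2)))=T] refutes=False
  v=0101: Γ:[] Δ:[((p3 → (p2 → p2)) → ((p3 → p1) → (p3 → p2)))=F] refutes=True  ← countermodel

Result: NO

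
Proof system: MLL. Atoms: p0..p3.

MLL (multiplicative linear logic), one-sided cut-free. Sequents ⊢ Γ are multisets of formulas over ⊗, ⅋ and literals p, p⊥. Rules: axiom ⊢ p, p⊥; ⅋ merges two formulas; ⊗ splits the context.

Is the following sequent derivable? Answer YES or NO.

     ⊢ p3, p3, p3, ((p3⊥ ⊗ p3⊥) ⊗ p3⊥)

Derivation (root first):
[⊗]  ⊢ p3, p3, p3, ((p3⊥ ⊗ p3⊥) ⊗ p3⊥)
  [⊗]  ⊢ p3, p3, (p3⊥ ⊗ p3⊥)
    [Ax]  ⊢ p3, p3⊥
    [Ax]  ⊢ p3, p3⊥
  [Ax]  ⊢ p3, p3⊥

Result: YES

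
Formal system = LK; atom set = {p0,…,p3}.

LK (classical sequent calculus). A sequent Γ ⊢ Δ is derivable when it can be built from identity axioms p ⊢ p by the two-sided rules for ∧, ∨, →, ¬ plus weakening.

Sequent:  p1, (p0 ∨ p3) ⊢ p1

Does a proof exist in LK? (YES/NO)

Derivation trace:
[∨L] p1, (p0 ∨ p3) ⊢ p1
  [WL] p1, p0 ⊢ p1
    [Ax] p1 ⊢ p1
  [WL] p1, p3 ⊢ p1
    [Ax] p1 ⊢ p1

Result: YES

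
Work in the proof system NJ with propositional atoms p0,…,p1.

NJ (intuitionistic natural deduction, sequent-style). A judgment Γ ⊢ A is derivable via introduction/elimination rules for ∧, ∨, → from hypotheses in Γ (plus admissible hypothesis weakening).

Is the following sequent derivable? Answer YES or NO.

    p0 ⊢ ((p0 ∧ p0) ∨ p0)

Proof tree:
[∨I₁] p0 ⊢ ((p0 ∧ p0) ∨ p0)
  [∧I] p0 ⊢ (p0 ∧ p0)
    [Ax] p0 ⊢ p0
    [Ax] p0 ⊢ p0

Result: YES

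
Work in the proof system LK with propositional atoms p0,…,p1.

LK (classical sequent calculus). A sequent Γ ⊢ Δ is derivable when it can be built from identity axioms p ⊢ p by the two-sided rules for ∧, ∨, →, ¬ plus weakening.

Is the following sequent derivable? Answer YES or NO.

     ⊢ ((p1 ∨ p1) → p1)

Proof tree:
[→R]  ⊢ ((p1 ∨ p1) → p1)
  [∨L] (p1 ∨ p1) ⊢ p1
    [WR] p1 ⊢ p1, p1
      [Ax] p1 ⊢ p1
    [Ax] p1 ⊢ p1

Result: YES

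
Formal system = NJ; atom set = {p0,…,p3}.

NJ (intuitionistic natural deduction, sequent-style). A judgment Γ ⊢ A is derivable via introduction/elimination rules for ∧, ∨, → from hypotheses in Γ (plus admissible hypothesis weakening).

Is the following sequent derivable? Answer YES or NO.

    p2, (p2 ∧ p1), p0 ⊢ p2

Derivation trace:
[Wk] p2, (p2 ∧ p1), p0 ⊢ p2
  [Wk] p2, (p2 ∧ p1) ⊢ p2
    [Ax] p2 ⊢ p2

Result: YES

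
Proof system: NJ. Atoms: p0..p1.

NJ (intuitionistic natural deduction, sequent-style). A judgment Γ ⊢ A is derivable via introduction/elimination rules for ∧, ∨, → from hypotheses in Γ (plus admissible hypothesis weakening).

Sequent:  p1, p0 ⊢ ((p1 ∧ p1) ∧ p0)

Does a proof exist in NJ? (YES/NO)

Derivation (root first):
[∧I] p1, p0 ⊢ ((p1 ∧ p1) ∧ p0)
  [∧I] p1 ⊢ (p1 ∧ p1)
    [Ax] p1 ⊢ p1
    [Ax] p1 ⊢ p1
  [Ax] p0 ⊢ p0

Result: YES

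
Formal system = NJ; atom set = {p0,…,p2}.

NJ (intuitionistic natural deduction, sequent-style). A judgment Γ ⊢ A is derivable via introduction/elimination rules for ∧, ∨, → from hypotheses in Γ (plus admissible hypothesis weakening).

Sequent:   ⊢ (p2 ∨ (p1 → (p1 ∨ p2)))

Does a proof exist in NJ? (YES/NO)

Derivation trace:
[∨I₂]  ⊢ (p2 ∨ (p1 → (p1 ∨ p2)))
  [→I]  ⊢ (p1 → (p1 ∨ p2))
    [∨I₁] p1 ⊢ (p1 ∨ p2)
      [Ax] p1 ⊢ p1

Result: YES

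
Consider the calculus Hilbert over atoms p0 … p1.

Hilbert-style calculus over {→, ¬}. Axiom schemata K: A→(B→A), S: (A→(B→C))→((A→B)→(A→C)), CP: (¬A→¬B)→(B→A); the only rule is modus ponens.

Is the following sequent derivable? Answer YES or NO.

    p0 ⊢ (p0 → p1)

Enumerate valuations to refute Γ ⊢ Δ:
  v=00: Γ:[p0=F] Δ:[(p0 → p1)=T] refutes=False
  v=01: Γ:[p0=F] Δ:[(p0 → p1)=T] refutes=False
  v=10: Γ:[p0=T] Δ:[(p0 → p1)=F] refutes=True  ← countermodel

Result: NO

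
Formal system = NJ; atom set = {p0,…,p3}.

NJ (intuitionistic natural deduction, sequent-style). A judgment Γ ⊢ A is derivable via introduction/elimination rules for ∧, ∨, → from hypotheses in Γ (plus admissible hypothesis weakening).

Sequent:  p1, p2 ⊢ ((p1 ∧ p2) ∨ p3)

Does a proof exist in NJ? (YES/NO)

Proof tree:
[∨I₁] p1, p2 ⊢ ((p1 ∧ p2) ∨ p3)
  [∧I] p1, p2 ⊢ (p1 ∧ p2)
    [Ax] p1 ⊢ p1
    [Ax] p2 ⊢ p2

Result: YES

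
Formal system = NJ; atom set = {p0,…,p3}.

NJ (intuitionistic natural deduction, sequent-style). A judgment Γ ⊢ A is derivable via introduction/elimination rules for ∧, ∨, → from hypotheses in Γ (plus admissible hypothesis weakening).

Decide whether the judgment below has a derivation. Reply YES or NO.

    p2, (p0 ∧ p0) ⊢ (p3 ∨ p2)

Proof tree:
[∨I₂] p2, (p0 ∧ p0) ⊢ (p3 ∨ p2)
  [Wk] p2, (p0 ∧ p0) ⊢ p2
    [Ax] p2 ⊢ p2

Result: YES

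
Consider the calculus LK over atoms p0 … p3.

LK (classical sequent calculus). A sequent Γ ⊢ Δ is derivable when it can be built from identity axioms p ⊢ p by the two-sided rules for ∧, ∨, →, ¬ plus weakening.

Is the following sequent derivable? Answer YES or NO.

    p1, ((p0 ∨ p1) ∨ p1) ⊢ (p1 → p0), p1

Proof tree:
[∨L] p1, ((p0 ∨ p1) ∨ p1) ⊢ (p1 → p0), p1
  [∨L] (p0 ∨ p1) ⊢ (p1 → p0), p1
    [→R] p0 ⊢ (p1 → p0)
      [WL] p0, p1 ⊢ p0
        [Ax] p0 ⊢ p0
    [Ax] p1 ⊢ p1
  [WL] p1, p1 ⊢ p1
    [Ax] p1 ⊢ p1

Result: YES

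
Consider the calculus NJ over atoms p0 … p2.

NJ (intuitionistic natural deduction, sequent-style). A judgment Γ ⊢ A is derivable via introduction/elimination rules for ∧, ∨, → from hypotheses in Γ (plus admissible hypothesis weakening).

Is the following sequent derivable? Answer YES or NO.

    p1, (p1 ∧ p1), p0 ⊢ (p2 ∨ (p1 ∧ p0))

Proof tree:
[∨I₂] p1, (p1 ∧ p1), p0 ⊢ (p2 ∨ (p1 ∧ p0))
  [∧I] p1, (p1 ∧ p1), p0 ⊢ (p1 ∧ p0)
    [Wk] p1, (p1 ∧ p1) ⊢ p1
      [Ax] p1 ⊢ p1
    [Ax] p0 ⊢ p0

Result: YES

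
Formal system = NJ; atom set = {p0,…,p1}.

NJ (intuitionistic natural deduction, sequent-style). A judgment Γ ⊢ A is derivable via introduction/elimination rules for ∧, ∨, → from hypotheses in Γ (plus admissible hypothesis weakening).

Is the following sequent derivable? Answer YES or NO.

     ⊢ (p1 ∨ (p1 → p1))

Derivation trace:
[∨I₂]  ⊢ (p1 ∨ (p1 → p1))
  [→I]  ⊢ (p1 → p1)
    [Ax] p1 ⊢ p1

Result: YES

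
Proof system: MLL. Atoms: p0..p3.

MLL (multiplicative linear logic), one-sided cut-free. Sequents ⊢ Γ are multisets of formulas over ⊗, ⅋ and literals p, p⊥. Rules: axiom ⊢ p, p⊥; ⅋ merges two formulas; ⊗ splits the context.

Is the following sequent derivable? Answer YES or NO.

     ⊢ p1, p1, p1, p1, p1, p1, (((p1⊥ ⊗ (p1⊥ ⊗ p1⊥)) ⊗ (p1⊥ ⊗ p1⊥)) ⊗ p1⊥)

Derivation trace:
[⊗]  ⊢ p1, p1, p1, p1, p1, p1, (((p1⊥ ⊗ (p1⊥ ⊗ p1⊥)) ⊗ (p1⊥ ⊗ p1⊥)) ⊗ p1⊥)
  [⊗]  ⊢ p1, p1, p1, p1, p1, ((p1⊥ ⊗ (p1⊥ ⊗ p1⊥)) ⊗ (p1⊥ ⊗ p1⊥))
    [⊗]  ⊢ p1, p1, p1, (p1⊥ ⊗ (p1⊥ ⊗ p1⊥))
      [Ax]  ⊢ p1, p1⊥
      [⊗]  ⊢ p1, p1, (p1⊥ ⊗ p1⊥)
        [Ax]  ⊢ p1, p1⊥
        [Ax]  ⊢ p1, p1⊥
    [⊗]  ⊢ p1, p1, (p1⊥ ⊗ p1⊥)
      [Ax]  ⊢ p1, p1⊥
      [Ax]  ⊢ p1, p1⊥
  [Ax]  ⊢ p1, p1⊥

Result: YES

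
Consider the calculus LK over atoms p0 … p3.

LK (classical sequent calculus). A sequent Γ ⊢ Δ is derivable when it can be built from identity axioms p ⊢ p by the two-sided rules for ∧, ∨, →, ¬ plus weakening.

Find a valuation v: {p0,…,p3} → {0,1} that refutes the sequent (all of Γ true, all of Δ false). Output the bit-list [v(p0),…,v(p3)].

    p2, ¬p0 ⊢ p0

Enumerate valuations to refute Γ ⊢ Δ:
  v=0000: Γ:[p2=F, ¬p0=T] Δ:[p0=F] refutes=False
  v=0001: Γ:[p2=F, ¬p0=T] Δ:[p0=F] refutes=False
  v=0010: Γ:[p2=T, ¬p0=T] Δ:[p0=F] refutes=True  ← countermodel

Result: [0, 0, 1, 0]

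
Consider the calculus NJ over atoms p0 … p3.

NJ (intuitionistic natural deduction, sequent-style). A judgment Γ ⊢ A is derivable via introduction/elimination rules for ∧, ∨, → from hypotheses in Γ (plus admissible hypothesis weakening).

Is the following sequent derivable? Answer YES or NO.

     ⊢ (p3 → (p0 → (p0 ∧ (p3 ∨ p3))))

Proof tree:
[→I]  ⊢ (p3 → (p0 → (p0 ∧ (p3 ∨ p3))))
  [→I] p3 ⊢ (p0 → (p0 ∧ (p3 ∨ p3)))
    [∧I] p3, p0 ⊢ (p0 ∧ (p3 ∨ p3))
      [Ax] p0 ⊢ p0
      [∨I₂] p3 ⊢ (p3 ∨ p3)
        [Ax] p3 ⊢ p3

Result: YES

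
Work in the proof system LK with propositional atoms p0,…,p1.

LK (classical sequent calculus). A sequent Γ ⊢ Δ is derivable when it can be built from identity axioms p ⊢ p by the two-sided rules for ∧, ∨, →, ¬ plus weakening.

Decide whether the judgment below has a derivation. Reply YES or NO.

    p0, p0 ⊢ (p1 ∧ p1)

Search for a countermodel by truth-table:
  v=00: Γ:[p0=F, p0=F] Δ:[(p1 ∧ p1)=F] refutes=False
  v=01: Γ:[p0=F, p0=F] Δ:[(p1 ∧ p1)=T] refutes=False
  v=10: Γ:[p0=T, p0=T] Δ:[(p1 ∧ p1)=F] refutes=True  ← countermodel

Result: NO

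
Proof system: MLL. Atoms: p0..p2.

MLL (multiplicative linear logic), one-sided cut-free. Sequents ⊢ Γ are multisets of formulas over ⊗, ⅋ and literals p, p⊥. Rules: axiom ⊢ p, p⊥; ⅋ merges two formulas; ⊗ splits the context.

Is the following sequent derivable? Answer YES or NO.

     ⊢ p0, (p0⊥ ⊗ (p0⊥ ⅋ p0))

Derivation (root first):
[⊗]  ⊢ p0, (p0⊥ ⊗ (p0⊥ ⅋ p0))
  [Ax]  ⊢ p0, p0⊥
  [⅋]  ⊢ (p0⊥ ⅋ p0)
    [Ax]  ⊢ p0, p0⊥

Result: YES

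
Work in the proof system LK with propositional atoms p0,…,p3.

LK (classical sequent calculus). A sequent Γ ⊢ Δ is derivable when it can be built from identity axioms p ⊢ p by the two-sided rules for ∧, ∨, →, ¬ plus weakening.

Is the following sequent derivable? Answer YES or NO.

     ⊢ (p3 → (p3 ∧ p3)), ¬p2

Proof tree:
[¬R]  ⊢ (p3 → (p3 ∧ p3)), ¬p2
  [WL] p2 ⊢ (p3 → (p3 ∧ p3))
    [→R]  ⊢ (p3 → (p3 ∧ p3))
      [∧R] p3 ⊢ (p3 ∧ p3)
        [Ax] p3 ⊢ p3
        [Ax] p3 ⊢ p3

Result: YES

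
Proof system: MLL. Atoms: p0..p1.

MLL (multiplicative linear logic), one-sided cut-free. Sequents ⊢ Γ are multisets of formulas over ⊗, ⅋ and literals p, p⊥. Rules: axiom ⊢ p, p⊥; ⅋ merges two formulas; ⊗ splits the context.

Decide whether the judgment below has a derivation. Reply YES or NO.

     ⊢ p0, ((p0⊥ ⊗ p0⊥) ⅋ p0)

Derivation (root first):
[⅋]  ⊢ p0, ((p0⊥ ⊗ p0⊥) ⅋ p0)
  [⊗]  ⊢ p0, p0, (p0⊥ ⊗ p0⊥)
    [Ax]  ⊢ p0, p0⊥
    [Ax]  ⊢ p0, p0⊥

Result: YES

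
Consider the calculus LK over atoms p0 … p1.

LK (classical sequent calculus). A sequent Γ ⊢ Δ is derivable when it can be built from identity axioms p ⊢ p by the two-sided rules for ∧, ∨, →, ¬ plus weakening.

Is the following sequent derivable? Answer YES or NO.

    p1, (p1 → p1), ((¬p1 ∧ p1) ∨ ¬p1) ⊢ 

Derivation trace:
[∨L] p1, (p1 → p1), ((¬p1 ∧ p1) ∨ ¬p1) ⊢ 
  [∧L] (p1 → p1), (¬p1 ∧ p1) ⊢ 
    [¬L] p1, (p1 → p1), ¬p1 ⊢ 
      [→L] p1, (p1 → p1) ⊢ p1
        [Ax] p1 ⊢ p1
        [Ax] p1 ⊢ p1
  [¬L] p1, (p1 → p1), ¬p1 ⊢ 
    [→L] p1, (p1 → p1) ⊢ p1
      [Ax] p1 ⊢ p1
      [Ax] p1 ⊢ p1

Result: YES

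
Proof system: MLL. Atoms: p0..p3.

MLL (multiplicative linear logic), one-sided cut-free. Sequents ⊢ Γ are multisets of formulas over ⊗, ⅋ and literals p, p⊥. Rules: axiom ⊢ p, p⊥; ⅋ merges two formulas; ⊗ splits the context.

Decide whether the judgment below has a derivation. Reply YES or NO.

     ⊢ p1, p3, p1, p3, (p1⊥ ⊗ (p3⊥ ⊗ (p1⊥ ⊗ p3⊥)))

Derivation trace:
[⊗]  ⊢ p1, p3, p1, p3, (p1⊥ ⊗ (p3⊥ ⊗ (p1⊥ ⊗ p3⊥)))
  [Ax]  ⊢ p1, p1⊥
  [⊗]  ⊢ p3, p1, p3, (p3⊥ ⊗ (p1⊥ ⊗ p3⊥))
    [Ax]  ⊢ p3, p3⊥
    [⊗]  ⊢ p1, p3, (p1⊥ ⊗ p3⊥)
      [Ax]  ⊢ p1, p1⊥
      [Ax]  ⊢ p3, p3⊥

Result: YES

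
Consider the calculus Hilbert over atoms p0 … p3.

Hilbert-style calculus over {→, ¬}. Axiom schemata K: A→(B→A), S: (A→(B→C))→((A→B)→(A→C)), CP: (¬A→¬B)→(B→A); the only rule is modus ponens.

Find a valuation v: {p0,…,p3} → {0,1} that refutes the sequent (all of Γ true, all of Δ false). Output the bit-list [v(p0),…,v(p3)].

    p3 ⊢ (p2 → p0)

Enumerate valuations to refute Γ ⊢ Δ:
  v=0000: Γ:[p3=F] Δ:[(p2 → p0)=T] refutes=False
  v=0001: Γ:[p3=T] Δ:[(p2 → p0)=T] refutes=False
  v=0010: Γ:[p3=F] Δ:[(p2 → p0)=F] refutes=False
  v=0011: Γ:[p3=T] Δ:[(p2 → p0)=F] refutes=True  ← countermodel

Result: [0, 0, 1, 1]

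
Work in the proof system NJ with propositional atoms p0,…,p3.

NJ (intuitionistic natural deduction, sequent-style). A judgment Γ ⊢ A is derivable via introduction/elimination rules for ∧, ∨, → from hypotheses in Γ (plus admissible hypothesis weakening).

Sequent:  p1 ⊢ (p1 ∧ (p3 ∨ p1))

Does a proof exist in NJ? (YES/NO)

Derivation trace:
[∧I] p1 ⊢ (p1 ∧ (p3 ∨ p1))
  [Ax] p1 ⊢ p1
  [∨I₂] p1 ⊢ (p3 ∨ p1)
    [Ax] p1 ⊢ p1

Result: YES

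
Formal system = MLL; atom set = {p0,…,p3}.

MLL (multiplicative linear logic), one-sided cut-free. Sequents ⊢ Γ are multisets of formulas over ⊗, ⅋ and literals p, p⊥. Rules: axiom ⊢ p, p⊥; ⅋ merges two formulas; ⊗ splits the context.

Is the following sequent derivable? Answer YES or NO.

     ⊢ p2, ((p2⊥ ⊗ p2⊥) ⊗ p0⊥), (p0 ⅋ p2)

Derivation trace:
[⅋]  ⊢ p2, ((p2⊥ ⊗ p2⊥) ⊗ p0⊥), (p0 ⅋ p2)
  [⊗]  ⊢ p2, p2, p0, ((p2⊥ ⊗ p2⊥) ⊗ p0⊥)
    [⊗]  ⊢ p2, p2, (p2⊥ ⊗ p2⊥)
      [Ax]  ⊢ p2, p2⊥
      [Ax]  ⊢ p2, p2⊥
    [Ax]  ⊢ p0, p0⊥

Result: YES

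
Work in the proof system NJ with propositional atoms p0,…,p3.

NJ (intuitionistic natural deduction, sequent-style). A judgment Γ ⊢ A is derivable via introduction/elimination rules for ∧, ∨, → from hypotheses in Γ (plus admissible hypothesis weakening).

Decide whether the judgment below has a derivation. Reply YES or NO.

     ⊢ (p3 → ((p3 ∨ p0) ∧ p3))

Proof tree:
[→I]  ⊢ (p3 → ((p3 ∨ p0) ∧ p3))
  [∧I] p3 ⊢ ((p3 ∨ p0) ∧ p3)
    [∨I₁] p3 ⊢ (p3 ∨ p0)
      [Ax] p3 ⊢ p3
    [Ax] p3 ⊢ p3

Result: YES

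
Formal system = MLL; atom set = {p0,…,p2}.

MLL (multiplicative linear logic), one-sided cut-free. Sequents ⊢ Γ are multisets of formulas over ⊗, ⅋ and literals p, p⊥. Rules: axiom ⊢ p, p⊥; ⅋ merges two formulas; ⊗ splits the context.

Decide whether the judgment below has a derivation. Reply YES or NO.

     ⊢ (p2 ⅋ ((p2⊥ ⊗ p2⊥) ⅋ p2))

Derivation (root first):
[⅋]  ⊢ (p2 ⅋ ((p2⊥ ⊗ p2⊥) ⅋ p2))
  [⅋]  ⊢ p2, ((p2⊥ ⊗ p2⊥) ⅋ p2)
    [⊗]  ⊢ p2, p2, (p2⊥ ⊗ p2⊥)
      [Ax]  ⊢ p2, p2⊥
      [Ax]  ⊢ p2, p2⊥

Result: YES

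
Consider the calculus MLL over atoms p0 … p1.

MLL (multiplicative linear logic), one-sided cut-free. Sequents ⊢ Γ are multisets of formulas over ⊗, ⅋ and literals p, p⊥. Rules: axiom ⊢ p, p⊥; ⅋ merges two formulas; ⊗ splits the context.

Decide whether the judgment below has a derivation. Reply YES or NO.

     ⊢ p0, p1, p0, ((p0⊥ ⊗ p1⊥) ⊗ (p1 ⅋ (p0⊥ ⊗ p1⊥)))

Proof tree:
[⊗]  ⊢ p0, p1, p0, ((p0⊥ ⊗ p1⊥) ⊗ (p1 ⅋ (p0⊥ ⊗ p1⊥)))
  [⊗]  ⊢ p0, p1, (p0⊥ ⊗ p1⊥)
    [Ax]  ⊢ p0, p0⊥
    [Ax]  ⊢ p1, p1⊥
  [⅋]  ⊢ p0, (p1 ⅋ (p0⊥ ⊗ p1⊥))
    [⊗]  ⊢ p0, p1, (p0⊥ ⊗ p1⊥)
      [Ax]  ⊢ p0, p0⊥
      [Ax]  ⊢ p1, p1⊥

Result: YES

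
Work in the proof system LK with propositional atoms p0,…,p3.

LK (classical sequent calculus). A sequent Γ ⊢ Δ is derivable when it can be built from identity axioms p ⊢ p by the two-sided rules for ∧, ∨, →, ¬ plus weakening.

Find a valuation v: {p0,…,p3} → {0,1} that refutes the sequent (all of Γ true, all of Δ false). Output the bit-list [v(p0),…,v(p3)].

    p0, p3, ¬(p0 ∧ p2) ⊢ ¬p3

Search for a countermodel by truth-table:
  v=0000: Γ:[p0=F, p3=F, ¬(p0 ∧ p2)=T] Δ:[¬p3=T] refutes=False
  v=0001: Γ:[p0=F, p3=T, ¬(p0 ∧ p2)=T] Δ:[¬p3=F] refutes=False
  v=0010: Γ:[p0=F, p3=F, ¬(p0 ∧ p2)=T] Δ:[¬p3=T] refutes=False
  v=0011: Γ:[p0=F, p3=T, ¬(p0 ∧ p2)=T] Δ:[¬p3=F] refutes=False
  v=0100: Γ:[p0=F, p3=F, ¬(p0 ∧ p2)=T] Δ:[¬p3=T] refutes=False
  v=0101: Γ:[p0=F, p3=T, ¬(p0 ∧ p2)=T] Δ:[¬p3=F] refutes=False
  v=0110: Γ:[p0=F, p3=F, ¬(p0 ∧ p2)=T] Δ:[¬p3=T] refutes=False
  v=0111: Γ:[p0=F, p3=T, ¬(p0 ∧ p2)=T] Δ:[¬p3=F] refutes=False
  v=1000: Γ:[p0=T, p3=F, ¬(p0 ∧ p2)=T] Δ:[¬p3=T] refutes=False
  v=1001: Γ:[p0=T, p3=T, ¬(p0 ∧ p2)=T] Δ:[¬p3=F] refutes=True  ← countermodel

Result: [1, 0, 0, 1]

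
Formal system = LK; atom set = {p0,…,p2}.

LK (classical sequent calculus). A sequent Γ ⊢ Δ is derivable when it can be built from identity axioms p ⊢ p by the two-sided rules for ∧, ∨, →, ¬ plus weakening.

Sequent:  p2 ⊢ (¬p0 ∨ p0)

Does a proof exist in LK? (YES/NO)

Derivation (root first):
[∨R] p2 ⊢ (¬p0 ∨ p0)
  [WL] p2 ⊢ p0, ¬p0
    [¬R]  ⊢ p0, ¬p0
      [Ax] p0 ⊢ p0

Result: YES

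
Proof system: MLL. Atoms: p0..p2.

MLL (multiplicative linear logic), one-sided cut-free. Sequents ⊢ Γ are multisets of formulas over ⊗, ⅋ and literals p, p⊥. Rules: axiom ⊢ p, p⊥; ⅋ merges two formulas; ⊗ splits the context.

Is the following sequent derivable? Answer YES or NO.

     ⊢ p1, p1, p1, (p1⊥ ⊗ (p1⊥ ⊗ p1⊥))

Derivation trace:
[⊗]  ⊢ p1, p1, p1, (p1⊥ ⊗ (p1⊥ ⊗ p1⊥))
  [Ax]  ⊢ p1, p1⊥
  [⊗]  ⊢ p1, p1, (p1⊥ ⊗ p1⊥)
    [Ax]  ⊢ p1, p1⊥
    [Ax]  ⊢ p1, p1⊥

Result: YES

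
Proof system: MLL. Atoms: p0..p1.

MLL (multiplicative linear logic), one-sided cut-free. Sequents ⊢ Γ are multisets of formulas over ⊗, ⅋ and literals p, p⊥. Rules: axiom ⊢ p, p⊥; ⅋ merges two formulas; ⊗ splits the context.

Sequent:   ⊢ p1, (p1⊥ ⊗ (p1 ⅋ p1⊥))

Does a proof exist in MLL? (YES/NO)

Derivation trace:
[⊗]  ⊢ p1, (p1⊥ ⊗ (p1 ⅋ p1⊥))
  [Ax]  ⊢ p1, p1⊥
  [⅋]  ⊢ (p1 ⅋ p1⊥)
    [Ax]  ⊢ p1, p1⊥

Result: YES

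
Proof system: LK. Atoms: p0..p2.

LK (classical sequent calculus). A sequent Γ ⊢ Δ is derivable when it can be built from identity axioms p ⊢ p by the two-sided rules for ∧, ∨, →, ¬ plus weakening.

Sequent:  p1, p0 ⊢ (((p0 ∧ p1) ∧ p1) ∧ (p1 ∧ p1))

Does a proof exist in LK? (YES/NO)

Derivation trace:
[∧R] p1, p0 ⊢ (((p0 ∧ p1) ∧ p1) ∧ (p1 ∧ p1))
  [∧R] p1, p0 ⊢ ((p0 ∧ p1) ∧ p1)
    [∧R] p1, p0 ⊢ (p0 ∧ p1)
      [WL] p0, p1 ⊢ p0
        [Ax] p0 ⊢ p0
      [Ax] p1 ⊢ p1
    [Ax] p1 ⊢ p1
  [∧R] p1 ⊢ (p1 ∧ p1)
    [Ax] p1 ⊢ p1
    [Ax] p1 ⊢ p1

Result: YES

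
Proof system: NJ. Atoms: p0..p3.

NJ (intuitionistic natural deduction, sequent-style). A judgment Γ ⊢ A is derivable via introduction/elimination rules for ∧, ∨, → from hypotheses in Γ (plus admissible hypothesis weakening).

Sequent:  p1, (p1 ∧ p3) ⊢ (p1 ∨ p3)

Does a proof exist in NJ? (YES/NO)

Derivation (root first):
[Wk] p1, (p1 ∧ p3) ⊢ (p1 ∨ p3)
  [∨I₁] p1 ⊢ (p1 ∨ p3)
    [Ax] p1 ⊢ p1

Result: YES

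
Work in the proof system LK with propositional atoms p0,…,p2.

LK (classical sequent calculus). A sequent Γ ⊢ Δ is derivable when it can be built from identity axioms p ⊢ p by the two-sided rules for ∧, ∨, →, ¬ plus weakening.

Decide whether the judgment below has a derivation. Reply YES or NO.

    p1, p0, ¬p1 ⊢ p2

Derivation trace:
[WR] p1, p0, ¬p1 ⊢ p2
  [¬L] p1, p0, ¬p1 ⊢ 
    [WL] p1, p0 ⊢ p1
      [Ax] p1 ⊢ p1

Result: YES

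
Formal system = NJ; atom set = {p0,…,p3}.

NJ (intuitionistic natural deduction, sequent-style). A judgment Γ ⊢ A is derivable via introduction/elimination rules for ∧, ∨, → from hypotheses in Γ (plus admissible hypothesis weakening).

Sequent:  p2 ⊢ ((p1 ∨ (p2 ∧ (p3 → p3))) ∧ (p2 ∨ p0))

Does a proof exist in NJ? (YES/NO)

Derivation trace:
[∧I] p2 ⊢ ((p1 ∨ (p2 ∧ (p3 → p3))) ∧ (p2 ∨ p0))
  [∨I₂] p2 ⊢ (p1 ∨ (p2 ∧ (p3 → p3)))
    [∧I] p2 ⊢ (p2 ∧ (p3 → p3))
      [Ax] p2 ⊢ p2
      [→I]  ⊢ (p3 → p3)
        [Ax] p3 ⊢ p3
  [∨I₁] p2 ⊢ (p2 ∨ p0)
    [Ax] p2 ⊢ p2

Result: YES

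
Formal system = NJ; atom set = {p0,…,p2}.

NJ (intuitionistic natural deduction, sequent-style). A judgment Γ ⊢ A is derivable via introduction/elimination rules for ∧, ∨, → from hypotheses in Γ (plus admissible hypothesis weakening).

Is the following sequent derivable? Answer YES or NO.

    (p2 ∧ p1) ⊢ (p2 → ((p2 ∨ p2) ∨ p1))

Derivation trace:
[→I] (p2 ∧ p1) ⊢ (p2 → ((p2 ∨ p2) ∨ p1))
  [∨I₁] p2, (p2 ∧ p1) ⊢ ((p2 ∨ p2) ∨ p1)
    [∨I₁] p2, (p2 ∧ p1) ⊢ (p2 ∨ p2)
      [Wk] p2, (p2 ∧ p1) ⊢ p2
        [Ax] p2 ⊢ p2

Result: YES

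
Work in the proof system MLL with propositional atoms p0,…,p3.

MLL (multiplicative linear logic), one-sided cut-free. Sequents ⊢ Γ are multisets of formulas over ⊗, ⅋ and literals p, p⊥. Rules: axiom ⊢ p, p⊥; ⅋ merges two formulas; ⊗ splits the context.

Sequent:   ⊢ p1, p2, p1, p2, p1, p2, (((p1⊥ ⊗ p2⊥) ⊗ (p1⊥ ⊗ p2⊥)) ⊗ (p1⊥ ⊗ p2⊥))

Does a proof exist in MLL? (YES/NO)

Proof tree:
[⊗]  ⊢ p1, p2, p1, p2, p1, p2, (((p1⊥ ⊗ p2⊥) ⊗ (p1⊥ ⊗ p2⊥)) ⊗ (p1⊥ ⊗ p2⊥))
  [⊗]  ⊢ p1, p2, p1, p2, ((p1⊥ ⊗ p2⊥) ⊗ (p1⊥ ⊗ p2⊥))
    [⊗]  ⊢ p1, p2, (p1⊥ ⊗ p2⊥)
      [Ax]  ⊢ p1, p1⊥
      [Ax]  ⊢ p2, p2⊥
    [⊗]  ⊢ p1, p2, (p1⊥ ⊗ p2⊥)
      [Ax]  ⊢ p1, p1⊥
      [Ax]  ⊢ p2, p2⊥
  [⊗]  ⊢ p1, p2, (p1⊥ ⊗ p2⊥)
    [Ax]  ⊢ p1, p1⊥
    [Ax]  ⊢ p2, p2⊥

Result: YES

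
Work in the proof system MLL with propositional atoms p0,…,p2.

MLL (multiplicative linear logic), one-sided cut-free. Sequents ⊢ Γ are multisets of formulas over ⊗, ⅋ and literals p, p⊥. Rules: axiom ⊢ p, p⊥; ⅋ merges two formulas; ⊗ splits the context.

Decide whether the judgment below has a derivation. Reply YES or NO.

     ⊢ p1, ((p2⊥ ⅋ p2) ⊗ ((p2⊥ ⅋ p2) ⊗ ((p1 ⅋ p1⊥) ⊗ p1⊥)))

Proof tree:
[⊗]  ⊢ p1, ((p2⊥ ⅋ p2) ⊗ ((p2⊥ ⅋ p2) ⊗ ((p1 ⅋ p1⊥) ⊗ p1⊥)))
  [⅋]  ⊢ (p2⊥ ⅋ p2)
    [Ax]  ⊢ p2, p2⊥
  [⊗]  ⊢ p1, ((p2⊥ ⅋ p2) ⊗ ((p1 ⅋ p1⊥) ⊗ p1⊥))
    [⅋]  ⊢ (p2⊥ ⅋ p2)
      [Ax]  ⊢ p2, p2⊥
    [⊗]  ⊢ p1, ((p1 ⅋ p1⊥) ⊗ p1⊥)
      [⅋]  ⊢ (p1 ⅋ p1⊥)
        [Ax]  ⊢ p1, p1⊥
      [Ax]  ⊢ p1, p1⊥

Result: YES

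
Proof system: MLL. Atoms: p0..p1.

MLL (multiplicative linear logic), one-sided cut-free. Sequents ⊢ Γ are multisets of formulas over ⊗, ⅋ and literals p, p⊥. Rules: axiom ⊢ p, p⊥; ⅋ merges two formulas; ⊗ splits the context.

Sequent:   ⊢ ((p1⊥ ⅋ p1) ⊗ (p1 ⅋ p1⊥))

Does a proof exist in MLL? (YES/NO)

Derivation trace:
[⊗]  ⊢ ((p1⊥ ⅋ p1) ⊗ (p1 ⅋ p1⊥))
  [⅋]  ⊢ (p1⊥ ⅋ p1)
    [Ax]  ⊢ p1, p1⊥
  [⅋]  ⊢ (p1 ⅋ p1⊥)
    [Ax]  ⊢ p1, p1⊥

Result: YES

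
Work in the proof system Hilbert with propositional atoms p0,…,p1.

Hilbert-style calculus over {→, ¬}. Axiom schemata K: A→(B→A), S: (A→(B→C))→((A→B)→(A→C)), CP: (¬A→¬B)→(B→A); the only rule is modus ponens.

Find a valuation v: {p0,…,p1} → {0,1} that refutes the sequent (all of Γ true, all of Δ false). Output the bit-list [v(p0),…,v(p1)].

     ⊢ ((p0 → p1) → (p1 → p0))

Enumerate valuations to refute Γ ⊢ Δ:
  v=00: Γ:[] Δ:[((p0 → p1) → (p1 → p0))=T] refutes=False
  v=01: Γ:[] Δ:[((p0 → p1) → (p1 → p0))=F] refutes=True  ← countermodel

Result: [0, 1]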